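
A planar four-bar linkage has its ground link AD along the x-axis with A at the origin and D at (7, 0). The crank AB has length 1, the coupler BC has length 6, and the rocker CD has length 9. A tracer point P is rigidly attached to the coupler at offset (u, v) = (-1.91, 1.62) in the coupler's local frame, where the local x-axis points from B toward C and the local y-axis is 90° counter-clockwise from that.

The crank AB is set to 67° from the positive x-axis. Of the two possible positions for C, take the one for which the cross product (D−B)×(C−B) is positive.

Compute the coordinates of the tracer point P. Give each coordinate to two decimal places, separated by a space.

A=(0,0), D=(7.00,0)
B = A + 1.00·(cos67°, sin67°) = (0.3907, 0.9205)
|BD| = 6.6731
circle(B,6.00) ∩ circle(D,9.00): a=-0.0352, h=5.9999
  candidates: C₊=(1.1835,6.8679) cross=40.038; C₋=(-0.4718,-5.0172) cross=-40.038
  mode + wants cross > 0 → take C=(1.1835,6.8679) (cross=40.038)
ex = (C−B)/|BC| = (0.1321,0.9912); ey = (-0.9912,0.1321)
P = B + -1.91·ex + 1.62·ey = (-1.4674,-0.7587)

-1.47 -0.76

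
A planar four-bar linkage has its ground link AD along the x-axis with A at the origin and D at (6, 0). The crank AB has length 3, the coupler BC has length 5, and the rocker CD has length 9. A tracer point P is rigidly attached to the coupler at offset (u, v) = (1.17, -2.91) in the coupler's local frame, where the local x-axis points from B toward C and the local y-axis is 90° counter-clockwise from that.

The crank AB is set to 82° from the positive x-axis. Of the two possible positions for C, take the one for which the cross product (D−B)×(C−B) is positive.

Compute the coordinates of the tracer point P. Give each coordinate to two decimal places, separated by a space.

A=(0,0), D=(6.00,0)
B = A + 3.00·(cos82°, sin82°) = (0.4175, 2.9708)
|BD| = 6.3237
circle(B,5.00) ∩ circle(D,9.00): a=-1.2659, h=4.8371
  candidates: C₊=(1.5724,7.8356) cross=30.589; C₋=(-2.9724,-0.7046) cross=-30.589
  mode + wants cross > 0 → take C=(1.5724,7.8356) (cross=30.589)
ex = (C−B)/|BC| = (0.2310,0.9730); ey = (-0.9730,0.2310)
P = B + 1.17·ex + -2.91·ey = (3.5191,3.4370)

3.52 3.44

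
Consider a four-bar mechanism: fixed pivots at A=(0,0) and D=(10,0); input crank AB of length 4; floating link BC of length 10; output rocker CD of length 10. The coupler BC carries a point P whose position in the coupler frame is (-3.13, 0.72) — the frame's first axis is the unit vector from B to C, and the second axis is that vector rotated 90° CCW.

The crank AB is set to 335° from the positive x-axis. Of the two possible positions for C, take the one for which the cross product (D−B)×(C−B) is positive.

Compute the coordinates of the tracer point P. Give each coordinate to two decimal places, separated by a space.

A=(0,0), D=(10.00,0)
B = A + 4.00·(cos335°, sin335°) = (3.6252, -1.6905)
|BD| = 6.5951
circle(B,10.00) ∩ circle(D,10.00): a=3.2976, h=9.4407
  candidates: C₊=(4.3928,8.2800) cross=62.262; C₋=(9.2325,-9.9705) cross=-62.262
  mode + wants cross > 0 → take C=(4.3928,8.2800) (cross=62.262)
ex = (C−B)/|BC| = (0.0768,0.9971); ey = (-0.9971,0.0768)
P = B + -3.13·ex + 0.72·ey = (2.6671,-4.7560)

2.67 -4.76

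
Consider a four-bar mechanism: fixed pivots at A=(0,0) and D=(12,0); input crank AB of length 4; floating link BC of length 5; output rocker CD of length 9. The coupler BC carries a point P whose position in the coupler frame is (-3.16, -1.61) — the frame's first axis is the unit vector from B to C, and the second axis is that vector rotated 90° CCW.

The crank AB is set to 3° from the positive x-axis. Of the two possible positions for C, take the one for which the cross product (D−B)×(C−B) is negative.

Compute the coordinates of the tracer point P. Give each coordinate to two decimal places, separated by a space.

A=(0,0), D=(12.00,0)
B = A + 4.00·(cos3°, sin3°) = (3.9945, 0.2093)
|BD| = 8.0082
circle(B,5.00) ∩ circle(D,9.00): a=0.5077, h=4.9742
  candidates: C₊=(4.6321,5.1685) cross=39.834; C₋=(4.3720,-4.7764) cross=-39.834
  mode - wants cross < 0 → take C=(4.3720,-4.7764) (cross=-39.834)
ex = (C−B)/|BC| = (0.0755,-0.9971); ey = (0.9971,0.0755)
P = B + -3.16·ex + -1.61·ey = (2.1505,3.2388)

2.15 3.24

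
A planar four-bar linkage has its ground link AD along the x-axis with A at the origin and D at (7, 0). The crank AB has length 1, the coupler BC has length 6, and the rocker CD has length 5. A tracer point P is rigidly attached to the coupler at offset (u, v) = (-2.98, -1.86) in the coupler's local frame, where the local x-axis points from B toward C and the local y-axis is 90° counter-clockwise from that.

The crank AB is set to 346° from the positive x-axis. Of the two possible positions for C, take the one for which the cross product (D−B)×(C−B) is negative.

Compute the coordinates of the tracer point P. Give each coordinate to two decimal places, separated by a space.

-2.43 0.66

A=(0,0), D=(7.00,0)
B = A + 1.00·(cos346°, sin346°) = (0.9703, -0.2419)
|BD| = 6.0346
circle(B,6.00) ∩ circle(D,5.00): a=3.9287, h=4.5349
  candidates: C₊=(4.7140,4.4468) cross=27.366; C₋=(5.0776,-4.6157) cross=-27.366
  mode - wants cross < 0 → take C=(5.0776,-4.6157) (cross=-27.366)
ex = (C−B)/|BC| = (0.6846,-0.7290); ey = (0.7290,0.6846)
P = B + -2.98·ex + -1.86·ey = (-2.4255,0.6571)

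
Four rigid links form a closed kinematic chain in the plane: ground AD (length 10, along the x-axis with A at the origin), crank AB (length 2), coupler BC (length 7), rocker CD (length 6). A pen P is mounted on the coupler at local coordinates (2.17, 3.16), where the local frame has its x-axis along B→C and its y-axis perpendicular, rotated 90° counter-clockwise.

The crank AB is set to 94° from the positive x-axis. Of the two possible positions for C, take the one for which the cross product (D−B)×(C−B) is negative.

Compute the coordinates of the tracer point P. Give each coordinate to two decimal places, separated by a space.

3.63 2.68

A=(0,0), D=(10.00,0)
B = A + 2.00·(cos94°, sin94°) = (-0.1395, 1.9951)
|BD| = 10.3339
circle(B,7.00) ∩ circle(D,6.00): a=5.7960, h=3.9251
  candidates: C₊=(6.3052,4.7274) cross=40.562; C₋=(4.7896,-2.9752) cross=-40.562
  mode - wants cross < 0 → take C=(4.7896,-2.9752) (cross=-40.562)
ex = (C−B)/|BC| = (0.7042,-0.7100); ey = (0.7100,0.7042)
P = B + 2.17·ex + 3.16·ey = (3.6322,2.6795)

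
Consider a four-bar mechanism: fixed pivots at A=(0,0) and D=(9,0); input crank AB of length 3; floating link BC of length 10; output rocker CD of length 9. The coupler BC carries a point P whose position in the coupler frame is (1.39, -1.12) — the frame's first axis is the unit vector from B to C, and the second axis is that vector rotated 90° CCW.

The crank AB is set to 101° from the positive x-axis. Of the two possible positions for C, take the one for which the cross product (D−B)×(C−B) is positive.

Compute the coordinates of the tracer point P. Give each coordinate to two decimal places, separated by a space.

A=(0,0), D=(9.00,0)
B = A + 3.00·(cos101°, sin101°) = (-0.5724, 2.9449)
|BD| = 10.0152
circle(B,10.00) ∩ circle(D,9.00): a=5.9561, h=8.0327
  candidates: C₊=(7.4824,8.8711) cross=80.449; C₋=(2.7585,-6.4841) cross=-80.449
  mode + wants cross > 0 → take C=(7.4824,8.8711) (cross=80.449)
ex = (C−B)/|BC| = (0.8055,0.5926); ey = (-0.5926,0.8055)
P = B + 1.39·ex + -1.12·ey = (1.2109,2.8665)

1.21 2.87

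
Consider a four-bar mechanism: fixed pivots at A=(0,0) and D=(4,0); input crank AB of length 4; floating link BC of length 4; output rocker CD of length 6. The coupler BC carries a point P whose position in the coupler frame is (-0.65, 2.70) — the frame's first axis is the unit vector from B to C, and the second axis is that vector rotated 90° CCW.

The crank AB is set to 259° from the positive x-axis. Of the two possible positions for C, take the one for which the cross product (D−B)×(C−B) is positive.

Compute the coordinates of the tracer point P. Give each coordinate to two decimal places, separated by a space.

A=(0,0), D=(4.00,0)
B = A + 4.00·(cos259°, sin259°) = (-0.7632, -3.9265)
|BD| = 6.1730
circle(B,4.00) ∩ circle(D,6.00): a=1.4665, h=3.7215
  candidates: C₊=(-1.9988,-0.1221) cross=22.973; C₋=(2.7355,-5.8652) cross=-22.973
  mode + wants cross > 0 → take C=(-1.9988,-0.1221) (cross=22.973)
ex = (C−B)/|BC| = (-0.3089,0.9511); ey = (-0.9511,-0.3089)
P = B + -0.65·ex + 2.70·ey = (-3.1304,-5.3787)

-3.13 -5.38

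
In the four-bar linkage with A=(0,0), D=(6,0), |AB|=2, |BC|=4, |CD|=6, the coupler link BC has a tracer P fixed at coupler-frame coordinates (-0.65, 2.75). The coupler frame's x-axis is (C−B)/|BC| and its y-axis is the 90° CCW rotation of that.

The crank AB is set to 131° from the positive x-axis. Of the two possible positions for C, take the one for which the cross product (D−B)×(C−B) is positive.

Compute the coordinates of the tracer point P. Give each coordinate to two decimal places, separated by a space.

-3.62 3.14

A=(0,0), D=(6.00,0)
B = A + 2.00·(cos131°, sin131°) = (-1.3121, 1.5094)
|BD| = 7.4663
circle(B,4.00) ∩ circle(D,6.00): a=2.3938, h=3.2046
  candidates: C₊=(1.6801,4.1640) cross=23.927; C₋=(0.3844,-2.1130) cross=-23.927
  mode + wants cross > 0 → take C=(1.6801,4.1640) (cross=23.927)
ex = (C−B)/|BC| = (0.7481,0.6636); ey = (-0.6636,0.7481)
P = B + -0.65·ex + 2.75·ey = (-3.6234,3.1352)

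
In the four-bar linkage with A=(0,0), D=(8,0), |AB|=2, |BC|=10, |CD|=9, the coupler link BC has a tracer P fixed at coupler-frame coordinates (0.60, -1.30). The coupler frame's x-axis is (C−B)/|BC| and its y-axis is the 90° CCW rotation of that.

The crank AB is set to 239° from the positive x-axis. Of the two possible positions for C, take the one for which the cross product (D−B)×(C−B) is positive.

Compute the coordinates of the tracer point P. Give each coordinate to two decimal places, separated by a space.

0.40 -1.68

A=(0,0), D=(8.00,0)
B = A + 2.00·(cos239°, sin239°) = (-1.0301, -1.7143)
|BD| = 9.1914
circle(B,10.00) ∩ circle(D,9.00): a=5.6293, h=8.2651
  candidates: C₊=(2.9588,7.4556) cross=75.967; C₋=(6.0420,-8.7844) cross=-75.967
  mode + wants cross > 0 → take C=(2.9588,7.4556) (cross=75.967)
ex = (C−B)/|BC| = (0.3989,0.9170); ey = (-0.9170,0.3989)
P = B + 0.60·ex + -1.30·ey = (0.4014,-1.6827)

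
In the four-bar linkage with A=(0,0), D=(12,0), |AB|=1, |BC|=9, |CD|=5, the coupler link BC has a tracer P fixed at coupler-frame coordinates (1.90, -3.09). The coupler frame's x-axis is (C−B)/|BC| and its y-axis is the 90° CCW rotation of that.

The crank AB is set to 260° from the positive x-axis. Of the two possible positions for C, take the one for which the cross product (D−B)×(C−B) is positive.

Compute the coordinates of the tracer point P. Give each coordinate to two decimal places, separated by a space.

A=(0,0), D=(12.00,0)
B = A + 1.00·(cos260°, sin260°) = (-0.1736, -0.9848)
|BD| = 12.2134
circle(B,9.00) ∩ circle(D,5.00): a=8.3993, h=3.2330
  candidates: C₊=(7.9376,2.9149) cross=39.486; C₋=(8.4590,-3.5300) cross=-39.486
  mode + wants cross > 0 → take C=(7.9376,2.9149) (cross=39.486)
ex = (C−B)/|BC| = (0.9012,0.4333); ey = (-0.4333,0.9012)
P = B + 1.90·ex + -3.09·ey = (2.8776,-2.9464)

2.88 -2.95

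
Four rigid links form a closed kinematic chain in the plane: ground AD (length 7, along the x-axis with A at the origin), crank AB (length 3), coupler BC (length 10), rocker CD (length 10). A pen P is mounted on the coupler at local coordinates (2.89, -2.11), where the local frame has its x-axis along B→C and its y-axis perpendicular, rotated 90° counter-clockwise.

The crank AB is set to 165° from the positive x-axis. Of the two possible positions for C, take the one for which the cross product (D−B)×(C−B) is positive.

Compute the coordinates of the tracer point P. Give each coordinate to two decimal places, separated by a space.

A=(0,0), D=(7.00,0)
B = A + 3.00·(cos165°, sin165°) = (-2.8978, 0.7765)
|BD| = 9.9282
circle(B,10.00) ∩ circle(D,10.00): a=4.9641, h=8.6809
  candidates: C₊=(2.7300,9.0425) cross=86.185; C₋=(1.3722,-8.2661) cross=-86.185
  mode + wants cross > 0 → take C=(2.7300,9.0425) (cross=86.185)
ex = (C−B)/|BC| = (0.5628,0.8266); ey = (-0.8266,0.5628)
P = B + 2.89·ex + -2.11·ey = (0.4728,1.9779)

0.47 1.98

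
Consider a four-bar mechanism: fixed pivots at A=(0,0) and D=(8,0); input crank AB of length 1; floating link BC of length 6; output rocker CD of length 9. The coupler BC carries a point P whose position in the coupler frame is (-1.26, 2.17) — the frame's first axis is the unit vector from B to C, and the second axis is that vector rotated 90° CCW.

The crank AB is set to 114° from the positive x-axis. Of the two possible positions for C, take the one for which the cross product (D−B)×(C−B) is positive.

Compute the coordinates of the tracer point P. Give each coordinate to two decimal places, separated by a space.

A=(0,0), D=(8.00,0)
B = A + 1.00·(cos114°, sin114°) = (-0.4067, 0.9135)
|BD| = 8.4562
circle(B,6.00) ∩ circle(D,9.00): a=1.5674, h=5.7917
  candidates: C₊=(1.7771,6.5020) cross=48.976; C₋=(0.5258,-5.0135) cross=-48.976
  mode + wants cross > 0 → take C=(1.7771,6.5020) (cross=48.976)
ex = (C−B)/|BC| = (0.3640,0.9314); ey = (-0.9314,0.3640)
P = B + -1.26·ex + 2.17·ey = (-2.8865,0.5298)

-2.89 0.53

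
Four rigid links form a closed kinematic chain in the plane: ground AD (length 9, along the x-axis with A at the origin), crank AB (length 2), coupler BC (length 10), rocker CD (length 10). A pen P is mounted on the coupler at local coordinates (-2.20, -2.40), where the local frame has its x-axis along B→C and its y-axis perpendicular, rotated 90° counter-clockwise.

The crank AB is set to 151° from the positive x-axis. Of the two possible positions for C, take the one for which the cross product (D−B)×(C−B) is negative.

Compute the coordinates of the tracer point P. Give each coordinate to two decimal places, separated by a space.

-4.89 1.81

A=(0,0), D=(9.00,0)
B = A + 2.00·(cos151°, sin151°) = (-1.7492, 0.9696)
|BD| = 10.7929
circle(B,10.00) ∩ circle(D,10.00): a=5.3964, h=8.4189
  candidates: C₊=(4.3817,8.8697) cross=90.865; C₋=(2.8690,-7.9001) cross=-90.865
  mode - wants cross < 0 → take C=(2.8690,-7.9001) (cross=-90.865)
ex = (C−B)/|BC| = (0.4618,-0.8870); ey = (0.8870,0.4618)
P = B + -2.20·ex + -2.40·ey = (-4.8940,1.8126)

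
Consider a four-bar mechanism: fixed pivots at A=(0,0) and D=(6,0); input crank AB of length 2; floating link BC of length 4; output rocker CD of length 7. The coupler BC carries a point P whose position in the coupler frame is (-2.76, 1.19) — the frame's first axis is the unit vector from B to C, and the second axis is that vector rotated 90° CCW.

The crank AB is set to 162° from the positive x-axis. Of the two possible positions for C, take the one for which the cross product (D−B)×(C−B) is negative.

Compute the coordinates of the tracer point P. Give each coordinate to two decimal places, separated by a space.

A=(0,0), D=(6.00,0)
B = A + 2.00·(cos162°, sin162°) = (-1.9021, 0.6180)
|BD| = 7.9262
circle(B,4.00) ∩ circle(D,7.00): a=1.8814, h=3.5299
  candidates: C₊=(0.2488,3.9905) cross=27.979; C₋=(-0.3016,-3.0478) cross=-27.979
  mode - wants cross < 0 → take C=(-0.3016,-3.0478) (cross=-27.979)
ex = (C−B)/|BC| = (0.4001,-0.9165); ey = (0.9165,0.4001)
P = B + -2.76·ex + 1.19·ey = (-1.9158,3.6236)

-1.92 3.62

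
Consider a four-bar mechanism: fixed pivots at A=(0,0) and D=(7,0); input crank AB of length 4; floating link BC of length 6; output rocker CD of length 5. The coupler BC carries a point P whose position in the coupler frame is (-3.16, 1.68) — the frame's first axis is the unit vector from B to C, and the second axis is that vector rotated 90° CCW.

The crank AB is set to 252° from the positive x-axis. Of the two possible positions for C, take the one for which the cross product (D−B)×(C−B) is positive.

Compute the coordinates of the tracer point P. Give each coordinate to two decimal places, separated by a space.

A=(0,0), D=(7.00,0)
B = A + 4.00·(cos252°, sin252°) = (-1.2361, -3.8042)
|BD| = 9.0722
circle(B,6.00) ∩ circle(D,5.00): a=5.1424, h=3.0913
  candidates: C₊=(2.1361,1.1585) cross=28.045; C₋=(4.7286,-4.4543) cross=-28.045
  mode + wants cross > 0 → take C=(2.1361,1.1585) (cross=28.045)
ex = (C−B)/|BC| = (0.5620,0.8271); ey = (-0.8271,0.5620)
P = B + -3.16·ex + 1.68·ey = (-4.4016,-5.4737)

-4.40 -5.47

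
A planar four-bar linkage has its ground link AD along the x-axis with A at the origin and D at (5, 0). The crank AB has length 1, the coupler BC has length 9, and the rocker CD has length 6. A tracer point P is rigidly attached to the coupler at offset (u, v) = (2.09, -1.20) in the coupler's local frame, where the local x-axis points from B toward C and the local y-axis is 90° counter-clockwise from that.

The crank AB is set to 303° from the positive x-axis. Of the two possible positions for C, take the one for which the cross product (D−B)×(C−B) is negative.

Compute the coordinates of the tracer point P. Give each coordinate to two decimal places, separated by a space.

1.90 -2.83

A=(0,0), D=(5.00,0)
B = A + 1.00·(cos303°, sin303°) = (0.5446, -0.8387)
|BD| = 4.5336
circle(B,9.00) ∩ circle(D,6.00): a=7.2297, h=5.3601
  candidates: C₊=(6.6580,5.7664) cross=24.301; C₋=(8.6412,-4.7689) cross=-24.301
  mode - wants cross < 0 → take C=(8.6412,-4.7689) (cross=-24.301)
ex = (C−B)/|BC| = (0.8996,-0.4367); ey = (0.4367,0.8996)
P = B + 2.09·ex + -1.20·ey = (1.9008,-2.8309)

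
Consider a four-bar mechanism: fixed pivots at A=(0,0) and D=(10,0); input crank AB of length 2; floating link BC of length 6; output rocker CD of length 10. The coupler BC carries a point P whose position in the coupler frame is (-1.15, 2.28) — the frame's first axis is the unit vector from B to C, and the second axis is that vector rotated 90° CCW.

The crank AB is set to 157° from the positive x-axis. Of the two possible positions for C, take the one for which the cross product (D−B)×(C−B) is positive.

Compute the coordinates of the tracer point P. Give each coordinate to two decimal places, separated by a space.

A=(0,0), D=(10.00,0)
B = A + 2.00·(cos157°, sin157°) = (-1.8410, 0.7815)
|BD| = 11.8668
circle(B,6.00) ∩ circle(D,10.00): a=3.2368, h=5.0521
  candidates: C₊=(1.7214,5.6094) cross=59.952; C₋=(1.0560,-4.4728) cross=-59.952
  mode + wants cross > 0 → take C=(1.7214,5.6094) (cross=59.952)
ex = (C−B)/|BC| = (0.5937,0.8047); ey = (-0.8047,0.5937)
P = B + -1.15·ex + 2.28·ey = (-4.3584,1.2098)

-4.36 1.21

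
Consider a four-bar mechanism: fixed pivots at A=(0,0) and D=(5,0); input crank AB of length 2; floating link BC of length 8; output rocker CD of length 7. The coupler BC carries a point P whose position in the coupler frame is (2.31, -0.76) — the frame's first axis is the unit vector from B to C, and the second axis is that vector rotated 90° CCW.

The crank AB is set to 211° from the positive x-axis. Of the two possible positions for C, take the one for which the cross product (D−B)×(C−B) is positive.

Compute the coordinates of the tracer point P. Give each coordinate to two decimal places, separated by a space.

-0.03 0.73

A=(0,0), D=(5.00,0)
B = A + 2.00·(cos211°, sin211°) = (-1.7143, -1.0301)
|BD| = 6.7929
circle(B,8.00) ∩ circle(D,7.00): a=4.5005, h=6.6140
  candidates: C₊=(1.7312,6.1899) cross=44.928; C₋=(3.7371,-6.8851) cross=-44.928
  mode + wants cross > 0 → take C=(1.7312,6.1899) (cross=44.928)
ex = (C−B)/|BC| = (0.4307,0.9025); ey = (-0.9025,0.4307)
P = B + 2.31·ex + -0.76·ey = (-0.0335,0.7274)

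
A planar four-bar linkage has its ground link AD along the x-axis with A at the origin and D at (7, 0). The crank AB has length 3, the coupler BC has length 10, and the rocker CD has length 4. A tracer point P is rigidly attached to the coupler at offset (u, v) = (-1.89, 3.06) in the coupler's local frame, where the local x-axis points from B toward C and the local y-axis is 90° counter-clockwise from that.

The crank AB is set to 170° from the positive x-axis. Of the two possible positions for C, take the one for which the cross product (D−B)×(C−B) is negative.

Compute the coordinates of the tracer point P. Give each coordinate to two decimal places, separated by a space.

A=(0,0), D=(7.00,0)
B = A + 3.00·(cos170°, sin170°) = (-2.9544, 0.5209)
|BD| = 9.9680
circle(B,10.00) ∩ circle(D,4.00): a=9.1975, h=3.9251
  candidates: C₊=(6.4356,3.9600) cross=39.125; C₋=(6.0254,-3.8794) cross=-39.125
  mode - wants cross < 0 → take C=(6.0254,-3.8794) (cross=-39.125)
ex = (C−B)/|BC| = (0.8980,-0.4400); ey = (0.4400,0.8980)
P = B + -1.89·ex + 3.06·ey = (-3.3051,4.1004)

-3.31 4.10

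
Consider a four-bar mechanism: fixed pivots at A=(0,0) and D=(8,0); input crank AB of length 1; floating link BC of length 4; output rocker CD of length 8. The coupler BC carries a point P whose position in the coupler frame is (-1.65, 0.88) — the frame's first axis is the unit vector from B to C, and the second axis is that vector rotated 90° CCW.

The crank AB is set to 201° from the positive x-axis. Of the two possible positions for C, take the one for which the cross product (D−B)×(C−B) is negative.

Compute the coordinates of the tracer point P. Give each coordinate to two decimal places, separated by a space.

A=(0,0), D=(8.00,0)
B = A + 1.00·(cos201°, sin201°) = (-0.9336, -0.3584)
|BD| = 8.9408
circle(B,4.00) ∩ circle(D,8.00): a=1.7860, h=3.5791
  candidates: C₊=(0.7076,3.2895) cross=32.000; C₋=(0.9945,-3.8630) cross=-32.000
  mode - wants cross < 0 → take C=(0.9945,-3.8630) (cross=-32.000)
ex = (C−B)/|BC| = (0.4820,-0.8762); ey = (0.8762,0.4820)
P = B + -1.65·ex + 0.88·ey = (-0.9579,1.5115)

-0.96 1.51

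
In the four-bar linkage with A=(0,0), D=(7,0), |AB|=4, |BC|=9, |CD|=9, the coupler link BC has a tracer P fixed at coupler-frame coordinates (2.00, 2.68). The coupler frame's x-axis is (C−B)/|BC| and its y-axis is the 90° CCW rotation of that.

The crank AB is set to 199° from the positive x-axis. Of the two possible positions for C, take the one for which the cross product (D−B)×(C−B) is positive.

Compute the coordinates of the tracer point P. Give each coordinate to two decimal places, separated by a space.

-5.09 1.77

A=(0,0), D=(7.00,0)
B = A + 4.00·(cos199°, sin199°) = (-3.7821, -1.3023)
|BD| = 10.8604
circle(B,9.00) ∩ circle(D,9.00): a=5.4302, h=7.1772
  candidates: C₊=(0.7483,6.4743) cross=77.948; C₋=(2.4696,-7.7766) cross=-77.948
  mode + wants cross > 0 → take C=(0.7483,6.4743) (cross=77.948)
ex = (C−B)/|BC| = (0.5034,0.8641); ey = (-0.8641,0.5034)
P = B + 2.00·ex + 2.68·ey = (-5.0910,1.7749)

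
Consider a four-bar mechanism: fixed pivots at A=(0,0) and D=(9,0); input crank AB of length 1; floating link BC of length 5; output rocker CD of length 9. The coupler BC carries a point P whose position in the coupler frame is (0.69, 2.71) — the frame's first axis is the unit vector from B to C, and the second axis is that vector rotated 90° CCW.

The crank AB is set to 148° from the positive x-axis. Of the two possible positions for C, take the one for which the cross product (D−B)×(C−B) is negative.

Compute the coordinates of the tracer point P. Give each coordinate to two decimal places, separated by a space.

1.93 0.89

A=(0,0), D=(9.00,0)
B = A + 1.00·(cos148°, sin148°) = (-0.8480, 0.5299)
|BD| = 9.8623
circle(B,5.00) ∩ circle(D,9.00): a=2.0921, h=4.5413
  candidates: C₊=(1.4850,4.9522) cross=44.788; C₋=(0.9970,-4.1172) cross=-44.788
  mode - wants cross < 0 → take C=(0.9970,-4.1172) (cross=-44.788)
ex = (C−B)/|BC| = (0.3690,-0.9294); ey = (0.9294,0.3690)
P = B + 0.69·ex + 2.71·ey = (1.9253,0.8886)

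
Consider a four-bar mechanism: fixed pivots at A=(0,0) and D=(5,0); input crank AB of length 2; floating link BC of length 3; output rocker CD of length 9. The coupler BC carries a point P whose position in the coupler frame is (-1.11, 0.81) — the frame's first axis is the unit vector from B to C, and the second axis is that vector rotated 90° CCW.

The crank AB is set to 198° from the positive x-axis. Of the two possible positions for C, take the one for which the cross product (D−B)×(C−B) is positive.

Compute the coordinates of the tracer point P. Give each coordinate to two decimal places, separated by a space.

A=(0,0), D=(5.00,0)
B = A + 2.00·(cos198°, sin198°) = (-1.9021, -0.6180)
|BD| = 6.9297
circle(B,3.00) ∩ circle(D,9.00): a=-1.7301, h=2.4508
  candidates: C₊=(-3.8439,1.6687) cross=16.984; C₋=(-3.4068,-3.2134) cross=-16.984
  mode + wants cross > 0 → take C=(-3.8439,1.6687) (cross=16.984)
ex = (C−B)/|BC| = (-0.6473,0.7623); ey = (-0.7623,-0.6473)
P = B + -1.11·ex + 0.81·ey = (-1.8011,-1.9884)

-1.80 -1.99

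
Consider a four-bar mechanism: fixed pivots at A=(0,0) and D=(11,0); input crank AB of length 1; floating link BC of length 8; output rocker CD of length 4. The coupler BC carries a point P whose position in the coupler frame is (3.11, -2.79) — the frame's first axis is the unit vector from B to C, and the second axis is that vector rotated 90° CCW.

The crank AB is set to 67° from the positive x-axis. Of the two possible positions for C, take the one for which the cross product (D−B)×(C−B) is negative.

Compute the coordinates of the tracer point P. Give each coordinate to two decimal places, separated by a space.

2.12 -2.88

A=(0,0), D=(11.00,0)
B = A + 1.00·(cos67°, sin67°) = (0.3907, 0.9205)
|BD| = 10.6491
circle(B,8.00) ∩ circle(D,4.00): a=7.5783, h=2.5632
  candidates: C₊=(8.1622,2.8190) cross=27.296; C₋=(7.7191,-2.2881) cross=-27.296
  mode - wants cross < 0 → take C=(7.7191,-2.2881) (cross=-27.296)
ex = (C−B)/|BC| = (0.9160,-0.4011); ey = (0.4011,0.9160)
P = B + 3.11·ex + -2.79·ey = (2.1206,-2.8826)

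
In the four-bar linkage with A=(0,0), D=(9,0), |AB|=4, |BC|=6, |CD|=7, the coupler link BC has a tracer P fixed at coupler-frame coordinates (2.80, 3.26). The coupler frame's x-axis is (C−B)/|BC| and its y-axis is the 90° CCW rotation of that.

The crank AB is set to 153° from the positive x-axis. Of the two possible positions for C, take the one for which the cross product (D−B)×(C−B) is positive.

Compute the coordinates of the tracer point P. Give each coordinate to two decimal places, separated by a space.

-1.07 5.32

A=(0,0), D=(9.00,0)
B = A + 4.00·(cos153°, sin153°) = (-3.5640, 1.8160)
|BD| = 12.6946
circle(B,6.00) ∩ circle(D,7.00): a=5.8353, h=1.3963
  candidates: C₊=(2.4110,2.3632) cross=17.726; C₋=(2.0115,-0.4007) cross=-17.726
  mode + wants cross > 0 → take C=(2.4110,2.3632) (cross=17.726)
ex = (C−B)/|BC| = (0.9958,0.0912); ey = (-0.0912,0.9958)
P = B + 2.80·ex + 3.26·ey = (-1.0730,5.3177)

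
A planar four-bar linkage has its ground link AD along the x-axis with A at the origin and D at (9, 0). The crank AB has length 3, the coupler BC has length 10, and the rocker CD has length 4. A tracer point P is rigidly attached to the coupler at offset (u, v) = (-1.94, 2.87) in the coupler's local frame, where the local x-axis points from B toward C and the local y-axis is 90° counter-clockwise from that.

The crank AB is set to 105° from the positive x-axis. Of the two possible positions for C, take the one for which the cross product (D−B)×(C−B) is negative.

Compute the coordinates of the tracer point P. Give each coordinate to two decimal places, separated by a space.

-0.46 6.35

A=(0,0), D=(9.00,0)
B = A + 3.00·(cos105°, sin105°) = (-0.7765, 2.8978)
|BD| = 10.1969
circle(B,10.00) ∩ circle(D,4.00): a=9.2173, h=3.8782
  candidates: C₊=(9.1630,3.9967) cross=39.546; C₋=(6.9587,-3.4399) cross=-39.546
  mode - wants cross < 0 → take C=(6.9587,-3.4399) (cross=-39.546)
ex = (C−B)/|BC| = (0.7735,-0.6338); ey = (0.6338,0.7735)
P = B + -1.94·ex + 2.87·ey = (-0.4582,6.3473)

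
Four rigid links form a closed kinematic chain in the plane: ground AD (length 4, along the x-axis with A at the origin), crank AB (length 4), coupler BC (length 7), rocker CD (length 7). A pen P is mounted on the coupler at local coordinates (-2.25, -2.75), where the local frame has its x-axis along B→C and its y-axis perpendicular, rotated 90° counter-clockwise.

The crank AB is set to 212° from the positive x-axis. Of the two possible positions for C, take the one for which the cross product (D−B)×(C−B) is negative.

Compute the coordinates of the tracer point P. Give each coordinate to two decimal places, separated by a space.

A=(0,0), D=(4.00,0)
B = A + 4.00·(cos212°, sin212°) = (-3.3922, -2.1197)
|BD| = 7.6901
circle(B,7.00) ∩ circle(D,7.00): a=3.8450, h=5.8494
  candidates: C₊=(-1.3084,4.5630) cross=44.983; C₋=(1.9162,-6.6827) cross=-44.983
  mode - wants cross < 0 → take C=(1.9162,-6.6827) (cross=-44.983)
ex = (C−B)/|BC| = (0.7583,-0.6519); ey = (0.6519,0.7583)
P = B + -2.25·ex + -2.75·ey = (-6.8911,-2.7385)

-6.89 -2.74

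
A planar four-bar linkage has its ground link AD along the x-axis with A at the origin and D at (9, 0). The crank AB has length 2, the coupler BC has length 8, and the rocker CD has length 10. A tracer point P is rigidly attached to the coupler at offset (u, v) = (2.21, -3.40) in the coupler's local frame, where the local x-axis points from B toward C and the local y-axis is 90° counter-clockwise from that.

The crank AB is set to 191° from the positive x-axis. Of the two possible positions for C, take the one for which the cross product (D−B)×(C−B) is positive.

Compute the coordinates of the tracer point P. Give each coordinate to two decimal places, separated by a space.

2.07 0.06

A=(0,0), D=(9.00,0)
B = A + 2.00·(cos191°, sin191°) = (-1.9633, -0.3816)
|BD| = 10.9699
circle(B,8.00) ∩ circle(D,10.00): a=3.8441, h=7.0159
  candidates: C₊=(1.6344,6.7638) cross=76.964; C₋=(2.1226,-7.2596) cross=-76.964
  mode + wants cross > 0 → take C=(1.6344,6.7638) (cross=76.964)
ex = (C−B)/|BC| = (0.4497,0.8932); ey = (-0.8932,0.4497)
P = B + 2.21·ex + -3.40·ey = (2.0674,0.0633)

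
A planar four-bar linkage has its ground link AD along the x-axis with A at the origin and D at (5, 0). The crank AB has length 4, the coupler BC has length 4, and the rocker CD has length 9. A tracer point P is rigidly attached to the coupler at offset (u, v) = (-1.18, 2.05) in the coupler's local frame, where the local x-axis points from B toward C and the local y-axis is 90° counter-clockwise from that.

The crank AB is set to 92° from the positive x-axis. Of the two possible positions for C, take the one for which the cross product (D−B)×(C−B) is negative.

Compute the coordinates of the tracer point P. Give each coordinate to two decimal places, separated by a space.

1.83 2.69

A=(0,0), D=(5.00,0)
B = A + 4.00·(cos92°, sin92°) = (-0.1396, 3.9976)
|BD| = 6.5112
circle(B,4.00) ∩ circle(D,9.00): a=-1.7358, h=3.6038
  candidates: C₊=(0.7028,7.9079) cross=23.465; C₋=(-3.7223,2.2186) cross=-23.465
  mode - wants cross < 0 → take C=(-3.7223,2.2186) (cross=-23.465)
ex = (C−B)/|BC| = (-0.8957,-0.4447); ey = (0.4447,-0.8957)
P = B + -1.18·ex + 2.05·ey = (1.8290,2.6862)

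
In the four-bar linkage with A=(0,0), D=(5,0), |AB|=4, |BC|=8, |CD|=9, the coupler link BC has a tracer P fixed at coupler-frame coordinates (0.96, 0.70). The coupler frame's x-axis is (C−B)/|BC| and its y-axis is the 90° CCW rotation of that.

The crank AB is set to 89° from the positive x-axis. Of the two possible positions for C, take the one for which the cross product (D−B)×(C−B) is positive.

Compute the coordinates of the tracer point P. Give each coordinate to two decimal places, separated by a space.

A=(0,0), D=(5.00,0)
B = A + 4.00·(cos89°, sin89°) = (0.0698, 3.9994)
|BD| = 6.3484
circle(B,8.00) ∩ circle(D,9.00): a=1.8353, h=7.7866
  candidates: C₊=(6.4006,8.8904) cross=49.433; C₋=(-3.4104,-3.2040) cross=-49.433
  mode + wants cross > 0 → take C=(6.4006,8.8904) (cross=49.433)
ex = (C−B)/|BC| = (0.7913,0.6114); ey = (-0.6114,0.7913)
P = B + 0.96·ex + 0.70·ey = (0.4015,5.1402)

0.40 5.14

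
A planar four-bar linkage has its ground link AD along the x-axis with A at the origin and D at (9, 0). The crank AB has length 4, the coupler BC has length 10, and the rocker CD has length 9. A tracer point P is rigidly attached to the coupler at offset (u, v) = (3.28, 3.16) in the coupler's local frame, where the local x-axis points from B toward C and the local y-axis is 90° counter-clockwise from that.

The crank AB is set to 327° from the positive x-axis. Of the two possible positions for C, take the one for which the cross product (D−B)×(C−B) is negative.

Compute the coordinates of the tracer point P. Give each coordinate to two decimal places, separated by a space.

A=(0,0), D=(9.00,0)
B = A + 4.00·(cos327°, sin327°) = (3.3547, -2.1786)
|BD| = 6.0511
circle(B,10.00) ∩ circle(D,9.00): a=4.5955, h=8.8815
  candidates: C₊=(4.4444,7.7619) cross=53.743; C₋=(10.8396,-8.8100) cross=-53.743
  mode - wants cross < 0 → take C=(10.8396,-8.8100) (cross=-53.743)
ex = (C−B)/|BC| = (0.7485,-0.6631); ey = (0.6631,0.7485)
P = B + 3.28·ex + 3.16·ey = (7.9053,-1.9884)

7.91 -1.99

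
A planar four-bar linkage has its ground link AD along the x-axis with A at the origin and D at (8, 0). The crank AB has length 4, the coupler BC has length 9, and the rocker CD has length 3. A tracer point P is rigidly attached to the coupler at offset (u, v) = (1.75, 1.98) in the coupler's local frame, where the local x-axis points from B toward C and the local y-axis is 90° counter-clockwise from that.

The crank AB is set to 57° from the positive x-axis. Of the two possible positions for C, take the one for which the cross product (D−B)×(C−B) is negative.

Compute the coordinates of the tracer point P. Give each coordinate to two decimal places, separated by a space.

A=(0,0), D=(8.00,0)
B = A + 4.00·(cos57°, sin57°) = (2.1786, 3.3547)
|BD| = 6.7189
circle(B,9.00) ∩ circle(D,3.00): a=8.7175, h=2.2373
  candidates: C₊=(10.8487,0.9406) cross=15.032; C₋=(8.6146,-2.9364) cross=-15.032
  mode - wants cross < 0 → take C=(8.6146,-2.9364) (cross=-15.032)
ex = (C−B)/|BC| = (0.7151,-0.6990); ey = (0.6990,0.7151)
P = B + 1.75·ex + 1.98·ey = (4.8140,3.5474)

4.81 3.55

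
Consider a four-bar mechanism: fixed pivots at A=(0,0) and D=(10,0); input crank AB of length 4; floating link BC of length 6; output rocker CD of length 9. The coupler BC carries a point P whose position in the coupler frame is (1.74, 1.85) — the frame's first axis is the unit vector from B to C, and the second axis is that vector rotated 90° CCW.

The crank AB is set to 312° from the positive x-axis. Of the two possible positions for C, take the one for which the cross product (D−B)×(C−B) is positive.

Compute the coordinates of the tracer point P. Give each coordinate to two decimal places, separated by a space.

0.52 -1.64

A=(0,0), D=(10.00,0)
B = A + 4.00·(cos312°, sin312°) = (2.6765, -2.9726)
|BD| = 7.9038
circle(B,6.00) ∩ circle(D,9.00): a=1.1051, h=5.8973
  candidates: C₊=(1.4826,2.9074) cross=46.611; C₋=(5.9185,-8.0213) cross=-46.611
  mode + wants cross > 0 → take C=(1.4826,2.9074) (cross=46.611)
ex = (C−B)/|BC| = (-0.1990,0.9800); ey = (-0.9800,-0.1990)
P = B + 1.74·ex + 1.85·ey = (0.5173,-1.6355)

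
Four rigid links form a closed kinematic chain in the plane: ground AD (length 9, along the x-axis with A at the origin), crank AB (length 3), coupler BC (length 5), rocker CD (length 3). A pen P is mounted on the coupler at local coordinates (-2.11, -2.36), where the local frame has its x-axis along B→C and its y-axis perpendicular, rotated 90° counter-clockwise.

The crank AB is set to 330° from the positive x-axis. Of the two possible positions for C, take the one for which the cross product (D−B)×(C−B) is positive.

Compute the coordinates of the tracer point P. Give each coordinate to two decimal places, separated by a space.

2.44 -4.66

A=(0,0), D=(9.00,0)
B = A + 3.00·(cos330°, sin330°) = (2.5981, -1.5000)
|BD| = 6.5753
circle(B,5.00) ∩ circle(D,3.00): a=4.5043, h=2.1705
  candidates: C₊=(6.4885,1.6408) cross=14.272; C₋=(7.4788,-2.5857) cross=-14.272
  mode + wants cross > 0 → take C=(6.4885,1.6408) (cross=14.272)
ex = (C−B)/|BC| = (0.7781,0.6282); ey = (-0.6282,0.7781)
P = B + -2.11·ex + -2.36·ey = (2.4388,-4.6617)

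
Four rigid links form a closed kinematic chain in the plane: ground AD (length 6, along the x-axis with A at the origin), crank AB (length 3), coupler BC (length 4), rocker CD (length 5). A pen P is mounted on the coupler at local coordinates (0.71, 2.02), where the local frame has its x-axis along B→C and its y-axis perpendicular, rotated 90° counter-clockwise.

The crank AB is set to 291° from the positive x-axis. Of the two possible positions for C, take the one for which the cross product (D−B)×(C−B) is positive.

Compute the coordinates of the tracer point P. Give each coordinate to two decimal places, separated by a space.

-0.93 -2.06

A=(0,0), D=(6.00,0)
B = A + 3.00·(cos291°, sin291°) = (1.0751, -2.8007)
|BD| = 5.6656
circle(B,4.00) ∩ circle(D,5.00): a=2.0385, h=3.4416
  candidates: C₊=(1.1458,1.1986) cross=19.499; C₋=(4.5484,-4.7847) cross=-19.499
  mode + wants cross > 0 → take C=(1.1458,1.1986) (cross=19.499)
ex = (C−B)/|BC| = (0.0177,0.9998); ey = (-0.9998,0.0177)
P = B + 0.71·ex + 2.02·ey = (-0.9320,-2.0552)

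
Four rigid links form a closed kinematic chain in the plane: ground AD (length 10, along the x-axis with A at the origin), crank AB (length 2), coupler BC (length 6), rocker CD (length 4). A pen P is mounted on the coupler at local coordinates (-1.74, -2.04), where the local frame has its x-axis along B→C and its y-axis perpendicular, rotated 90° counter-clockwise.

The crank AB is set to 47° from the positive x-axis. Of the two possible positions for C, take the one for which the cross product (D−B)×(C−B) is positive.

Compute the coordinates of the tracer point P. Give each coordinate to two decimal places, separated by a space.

A=(0,0), D=(10.00,0)
B = A + 2.00·(cos47°, sin47°) = (1.3640, 1.4627)
|BD| = 8.7590
circle(B,6.00) ∩ circle(D,4.00): a=5.5212, h=2.3487
  candidates: C₊=(7.1999,2.8564) cross=20.573; C₋=(6.4154,-1.7751) cross=-20.573
  mode + wants cross > 0 → take C=(7.1999,2.8564) (cross=20.573)
ex = (C−B)/|BC| = (0.9726,0.2323); ey = (-0.2323,0.9726)
P = B + -1.74·ex + -2.04·ey = (0.1455,-0.9257)

0.15 -0.93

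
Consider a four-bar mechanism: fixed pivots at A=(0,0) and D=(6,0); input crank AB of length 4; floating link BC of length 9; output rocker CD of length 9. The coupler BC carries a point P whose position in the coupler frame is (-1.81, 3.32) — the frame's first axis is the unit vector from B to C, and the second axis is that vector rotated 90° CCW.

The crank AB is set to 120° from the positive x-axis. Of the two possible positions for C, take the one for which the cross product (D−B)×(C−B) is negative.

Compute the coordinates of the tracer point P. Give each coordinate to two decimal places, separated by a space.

1.13 5.59

A=(0,0), D=(6.00,0)
B = A + 4.00·(cos120°, sin120°) = (-2.0000, 3.4641)
|BD| = 8.7178
circle(B,9.00) ∩ circle(D,9.00): a=4.3589, h=7.8740
  candidates: C₊=(5.1288,8.9577) cross=68.644; C₋=(-1.1288,-5.4936) cross=-68.644
  mode - wants cross < 0 → take C=(-1.1288,-5.4936) (cross=-68.644)
ex = (C−B)/|BC| = (0.0968,-0.9953); ey = (0.9953,0.0968)
P = B + -1.81·ex + 3.32·ey = (1.1292,5.5870)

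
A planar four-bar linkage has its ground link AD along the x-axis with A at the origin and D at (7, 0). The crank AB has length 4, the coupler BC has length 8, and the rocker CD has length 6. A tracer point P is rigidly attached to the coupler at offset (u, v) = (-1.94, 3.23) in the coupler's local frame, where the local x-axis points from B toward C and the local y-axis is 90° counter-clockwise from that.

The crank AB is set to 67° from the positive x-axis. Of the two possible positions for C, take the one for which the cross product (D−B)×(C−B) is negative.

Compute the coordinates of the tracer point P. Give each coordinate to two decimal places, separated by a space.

4.47 6.08

A=(0,0), D=(7.00,0)
B = A + 4.00·(cos67°, sin67°) = (1.5629, 3.6820)
|BD| = 6.5665
circle(B,8.00) ∩ circle(D,6.00): a=5.4153, h=5.8885
  candidates: C₊=(9.3486,5.5212) cross=38.667; C₋=(2.7449,-4.2302) cross=-38.667
  mode - wants cross < 0 → take C=(2.7449,-4.2302) (cross=-38.667)
ex = (C−B)/|BC| = (0.1478,-0.9890); ey = (0.9890,0.1478)
P = B + -1.94·ex + 3.23·ey = (4.4708,6.0780)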